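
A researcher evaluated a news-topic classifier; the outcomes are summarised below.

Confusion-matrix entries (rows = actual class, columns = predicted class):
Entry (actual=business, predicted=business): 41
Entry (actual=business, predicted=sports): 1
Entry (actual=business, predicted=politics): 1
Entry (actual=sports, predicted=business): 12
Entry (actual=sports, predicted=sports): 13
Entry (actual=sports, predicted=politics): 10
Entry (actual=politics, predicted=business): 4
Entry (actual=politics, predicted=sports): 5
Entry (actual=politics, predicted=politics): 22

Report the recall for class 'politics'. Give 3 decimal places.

One-vs-rest for 'politics': TP = diagonal; FP = other classes predicted 'politics'; FN = 'politics' predicted as other.
recall = TP/(TP+FN).
politics: TP=22, FN=4+5=9 → 22/31 = 0.7097

0.710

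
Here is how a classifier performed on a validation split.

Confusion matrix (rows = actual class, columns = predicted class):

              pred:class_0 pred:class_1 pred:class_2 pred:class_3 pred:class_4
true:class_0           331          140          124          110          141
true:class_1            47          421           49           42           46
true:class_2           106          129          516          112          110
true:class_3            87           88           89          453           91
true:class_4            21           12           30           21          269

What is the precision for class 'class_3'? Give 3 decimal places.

Treat 'class_3' as positive and all other classes as negative.
precision = TP/(TP+FP).
class_3: TP=453, FP=110+42+112+21=285 → 453/738 = 0.6138

0.614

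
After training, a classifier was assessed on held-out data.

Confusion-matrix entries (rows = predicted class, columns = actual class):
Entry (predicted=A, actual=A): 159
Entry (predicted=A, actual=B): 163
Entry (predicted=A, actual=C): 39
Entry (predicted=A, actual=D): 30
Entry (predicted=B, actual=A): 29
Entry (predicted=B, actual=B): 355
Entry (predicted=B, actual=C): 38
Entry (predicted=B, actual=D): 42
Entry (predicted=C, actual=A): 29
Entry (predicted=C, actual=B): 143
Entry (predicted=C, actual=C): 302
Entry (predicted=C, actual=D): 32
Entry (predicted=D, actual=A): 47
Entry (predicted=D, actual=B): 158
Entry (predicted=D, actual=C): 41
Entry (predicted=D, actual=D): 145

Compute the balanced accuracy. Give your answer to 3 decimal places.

0.584

Balanced accuracy = mean of per-class recall.
  A: recall = 159/264 = 0.6023
  B: recall = 355/819 = 0.4335
  C: recall = 302/420 = 0.7190
  D: recall = 145/249 = 0.5823
Mean = (0.6023 + 0.4335 + 0.7190 + 0.5823) / 4 = 0.584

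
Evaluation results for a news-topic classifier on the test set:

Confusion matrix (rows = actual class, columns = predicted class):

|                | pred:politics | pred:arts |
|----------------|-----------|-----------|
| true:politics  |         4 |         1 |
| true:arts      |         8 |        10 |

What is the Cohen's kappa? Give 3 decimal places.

0.236

Observed agreement pₒ = trace/N = 14/23 = 0.6087
Expected agreement pₑ = Σ (rowᵢ·colᵢ)/N² = (5·12 + 18·11)/23² = 0.4877
κ = (pₒ − pₑ)/(1 − pₑ) = (0.6087 − 0.4877)/(1 − 0.4877) = 0.236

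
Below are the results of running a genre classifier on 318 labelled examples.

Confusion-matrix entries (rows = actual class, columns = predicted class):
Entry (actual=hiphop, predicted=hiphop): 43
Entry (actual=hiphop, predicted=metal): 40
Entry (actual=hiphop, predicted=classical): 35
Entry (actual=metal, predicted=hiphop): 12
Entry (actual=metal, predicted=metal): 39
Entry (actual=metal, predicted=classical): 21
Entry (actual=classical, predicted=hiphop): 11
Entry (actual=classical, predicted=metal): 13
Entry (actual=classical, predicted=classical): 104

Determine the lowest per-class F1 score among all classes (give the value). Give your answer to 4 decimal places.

0.4674

Per-class F1 score (2·TP/(2·TP+FP+FN)):
  hiphop: TP=43, FP=12+11=23, FN=40+35=75 → 86/184 = 0.46739
  metal: TP=39, FP=40+13=53, FN=12+21=33 → 78/164 = 0.47561
  classical: TP=104, FP=35+21=56, FN=11+13=24 → 208/288 = 0.72222
Lowest is class 'hiphop' with F1 score = 0.4674.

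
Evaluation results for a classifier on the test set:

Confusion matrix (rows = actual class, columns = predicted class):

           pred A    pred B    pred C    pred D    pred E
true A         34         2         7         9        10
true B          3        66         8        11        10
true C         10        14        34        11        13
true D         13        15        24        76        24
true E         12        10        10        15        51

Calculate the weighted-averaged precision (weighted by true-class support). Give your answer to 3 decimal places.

Per-class precision (TP/(TP+FP)):
  A: TP=34, FP=3+10+13+12=38 → 34/72 = 0.4722
  B: TP=66, FP=2+14+15+10=41 → 66/107 = 0.6168
  C: TP=34, FP=7+8+24+10=49 → 34/83 = 0.4096
  D: TP=76, FP=9+11+11+15=46 → 76/122 = 0.6230
  E: TP=51, FP=10+10+13+24=57 → 51/108 = 0.4722
Weighted-precision = Σ (supportᵢ/N)·precisionᵢ with N=492: (62/492)·0.4722 + (98/492)·0.6168 + (82/492)·0.4096 + (152/492)·0.6230 + (98/492)·0.4722 = 0.537

0.537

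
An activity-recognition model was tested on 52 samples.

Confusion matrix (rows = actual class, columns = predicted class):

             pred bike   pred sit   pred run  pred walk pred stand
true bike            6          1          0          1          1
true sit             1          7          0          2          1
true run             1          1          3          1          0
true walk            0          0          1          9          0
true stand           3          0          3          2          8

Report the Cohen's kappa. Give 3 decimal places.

0.541

Observed agreement pₒ = trace/N = 33/52 = 0.6346
Expected agreement pₑ = Σ (rowᵢ·colᵢ)/N² = (9·11 + 11·9 + 6·7 + 10·15 + 16·10)/52² = 0.2034
κ = (pₒ − pₑ)/(1 − pₑ) = (0.6346 − 0.2034)/(1 − 0.2034) = 0.541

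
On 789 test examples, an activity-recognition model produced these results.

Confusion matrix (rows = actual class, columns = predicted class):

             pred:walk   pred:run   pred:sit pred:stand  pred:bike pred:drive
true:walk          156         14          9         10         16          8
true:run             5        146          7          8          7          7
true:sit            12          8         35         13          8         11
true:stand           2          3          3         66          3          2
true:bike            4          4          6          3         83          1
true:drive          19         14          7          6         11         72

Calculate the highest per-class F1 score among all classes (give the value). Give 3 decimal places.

0.791

Per-class F1 score (2·TP/(2·TP+FP+FN)):
  walk: TP=156, FP=5+12+2+4+19=42, FN=14+9+10+16+8=57 → 312/411 = 0.7591
  run: TP=146, FP=14+8+3+4+14=43, FN=5+7+8+7+7=34 → 292/369 = 0.7913
  sit: TP=35, FP=9+7+3+6+7=32, FN=12+8+13+8+11=52 → 70/154 = 0.4545
  stand: TP=66, FP=10+8+13+3+6=40, FN=2+3+3+3+2=13 → 132/185 = 0.7135
  bike: TP=83, FP=16+7+8+3+11=45, FN=4+4+6+3+1=18 → 166/229 = 0.7249
  drive: TP=72, FP=8+7+11+2+1=29, FN=19+14+7+6+11=57 → 144/230 = 0.6261
Highest is class 'run' with F1 score = 0.791.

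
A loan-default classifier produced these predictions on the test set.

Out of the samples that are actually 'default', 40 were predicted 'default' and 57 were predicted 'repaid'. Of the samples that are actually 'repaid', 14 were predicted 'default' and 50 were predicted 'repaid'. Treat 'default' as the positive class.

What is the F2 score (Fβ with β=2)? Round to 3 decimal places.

0.452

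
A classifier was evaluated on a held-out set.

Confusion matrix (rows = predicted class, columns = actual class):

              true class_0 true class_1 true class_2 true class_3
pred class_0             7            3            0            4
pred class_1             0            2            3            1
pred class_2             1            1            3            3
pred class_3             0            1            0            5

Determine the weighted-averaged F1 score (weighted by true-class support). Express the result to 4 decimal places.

Per-class F1 score (2·TP/(2·TP+FP+FN)):
  class_0: TP=7, FP=3+0+4=7, FN=0+1+0=1 → 14/22 = 0.63636
  class_1: TP=2, FP=0+3+1=4, FN=3+1+1=5 → 4/13 = 0.30769
  class_2: TP=3, FP=1+1+3=5, FN=0+3+0=3 → 6/14 = 0.42857
  class_3: TP=5, FP=0+1+0=1, FN=4+1+3=8 → 10/19 = 0.52632
Weighted-F1 score = Σ (supportᵢ/N)·F1 scoreᵢ with N=34: (8/34)·0.63636 + (7/34)·0.30769 + (6/34)·0.42857 + (13/34)·0.52632 = 0.4899

0.4899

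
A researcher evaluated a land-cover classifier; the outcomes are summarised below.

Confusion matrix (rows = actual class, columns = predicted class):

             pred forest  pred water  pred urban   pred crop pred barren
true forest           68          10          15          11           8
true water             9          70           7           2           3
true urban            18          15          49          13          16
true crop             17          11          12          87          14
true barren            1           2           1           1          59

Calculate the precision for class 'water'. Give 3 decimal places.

Take TP from the diagonal, FP from the rest of the 'water' prediction marginal, FN from the rest of the 'water' actual marginal.
precision = TP/(TP+FP).
water: TP=70, FP=10+15+11+2=38 → 70/108 = 0.6481

0.648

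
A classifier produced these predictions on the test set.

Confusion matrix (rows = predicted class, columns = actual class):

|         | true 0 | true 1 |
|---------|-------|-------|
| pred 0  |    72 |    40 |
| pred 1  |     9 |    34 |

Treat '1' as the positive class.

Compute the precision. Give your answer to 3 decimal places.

Precision = TP/(TP+FP) = 34/(34+9) = 34/43 = 0.791

0.791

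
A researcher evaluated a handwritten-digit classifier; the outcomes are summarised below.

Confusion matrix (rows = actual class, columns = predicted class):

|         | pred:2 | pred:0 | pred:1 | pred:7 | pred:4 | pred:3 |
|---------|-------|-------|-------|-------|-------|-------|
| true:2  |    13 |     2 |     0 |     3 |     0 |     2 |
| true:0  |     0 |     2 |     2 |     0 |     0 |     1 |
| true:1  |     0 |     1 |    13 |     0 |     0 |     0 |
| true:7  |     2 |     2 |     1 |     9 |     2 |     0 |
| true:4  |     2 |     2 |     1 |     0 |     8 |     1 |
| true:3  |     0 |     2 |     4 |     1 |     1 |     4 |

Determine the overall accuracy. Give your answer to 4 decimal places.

0.6049

Accuracy = trace / total = (13+2+13+9+8+4=49) / 81 = 49/81 = 0.6049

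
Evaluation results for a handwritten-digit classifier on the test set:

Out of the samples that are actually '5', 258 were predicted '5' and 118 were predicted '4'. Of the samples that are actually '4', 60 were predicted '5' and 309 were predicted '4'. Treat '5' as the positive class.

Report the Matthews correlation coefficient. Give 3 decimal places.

0.529

MCC = (TP·TN − FP·FN) / √((TP+FP)(TP+FN)(TN+FP)(TN+FN))
Numerator = 258·309 − 60·118 = 72642
Denominator = √(318·376·369·427) = √18839492784 = 137257.0318
MCC = 72642 / 137257.0318 = 0.529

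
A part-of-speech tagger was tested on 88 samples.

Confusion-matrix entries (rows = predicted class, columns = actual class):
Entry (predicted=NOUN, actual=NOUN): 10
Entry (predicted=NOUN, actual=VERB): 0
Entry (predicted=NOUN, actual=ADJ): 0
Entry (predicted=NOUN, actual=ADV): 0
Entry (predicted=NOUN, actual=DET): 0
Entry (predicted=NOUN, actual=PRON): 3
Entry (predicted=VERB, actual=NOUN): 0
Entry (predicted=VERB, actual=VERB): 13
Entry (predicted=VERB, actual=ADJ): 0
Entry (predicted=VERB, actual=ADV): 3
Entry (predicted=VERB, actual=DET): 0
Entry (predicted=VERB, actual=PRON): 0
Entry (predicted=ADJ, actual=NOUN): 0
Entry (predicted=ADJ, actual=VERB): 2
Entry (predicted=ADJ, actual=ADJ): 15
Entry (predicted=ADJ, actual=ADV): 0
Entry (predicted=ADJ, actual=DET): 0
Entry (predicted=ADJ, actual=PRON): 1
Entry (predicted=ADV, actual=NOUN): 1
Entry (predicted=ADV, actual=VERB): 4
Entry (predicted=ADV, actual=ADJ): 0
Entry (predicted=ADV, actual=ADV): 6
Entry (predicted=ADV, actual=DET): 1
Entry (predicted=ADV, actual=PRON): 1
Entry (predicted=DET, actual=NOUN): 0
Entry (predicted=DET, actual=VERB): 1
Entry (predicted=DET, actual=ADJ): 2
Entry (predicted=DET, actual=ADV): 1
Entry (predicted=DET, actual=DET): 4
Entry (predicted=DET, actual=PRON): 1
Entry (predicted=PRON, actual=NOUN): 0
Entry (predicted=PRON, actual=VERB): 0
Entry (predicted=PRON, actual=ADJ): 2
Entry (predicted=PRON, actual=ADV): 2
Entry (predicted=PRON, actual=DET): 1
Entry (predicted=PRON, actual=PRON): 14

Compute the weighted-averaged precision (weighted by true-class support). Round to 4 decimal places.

0.7214

Per-class precision (TP/(TP+FP)):
  NOUN: TP=10, FP=0+0+0+0+3=3 → 10/13 = 0.76923
  VERB: TP=13, FP=0+0+3+0+0=3 → 13/16 = 0.81250
  ADJ: TP=15, FP=0+2+0+0+1=3 → 15/18 = 0.83333
  ADV: TP=6, FP=1+4+0+1+1=7 → 6/13 = 0.46154
  DET: TP=4, FP=0+1+2+1+1=5 → 4/9 = 0.44444
  PRON: TP=14, FP=0+0+2+2+1=5 → 14/19 = 0.73684
Weighted-precision = Σ (supportᵢ/N)·precisionᵢ with N=88: (11/88)·0.76923 + (20/88)·0.81250 + (19/88)·0.83333 + (12/88)·0.46154 + (6/88)·0.44444 + (20/88)·0.73684 = 0.7214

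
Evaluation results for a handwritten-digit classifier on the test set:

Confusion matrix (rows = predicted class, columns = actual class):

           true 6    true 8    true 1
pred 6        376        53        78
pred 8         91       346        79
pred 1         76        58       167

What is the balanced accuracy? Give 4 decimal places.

Balanced accuracy = mean of per-class recall.
  6: recall = 376/543 = 0.69245
  8: recall = 346/457 = 0.75711
  1: recall = 167/324 = 0.51543
Mean = (0.69245 + 0.75711 + 0.51543) / 3 = 0.6550

0.6550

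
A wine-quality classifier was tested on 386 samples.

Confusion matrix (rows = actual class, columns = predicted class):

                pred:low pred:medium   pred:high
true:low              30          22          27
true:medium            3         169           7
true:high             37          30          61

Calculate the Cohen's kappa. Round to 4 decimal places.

0.4699

Observed agreement pₒ = trace/N = 260/386 = 0.67358
Expected agreement pₑ = Σ (rowᵢ·colᵢ)/N² = (79·70 + 179·221 + 128·95)/386² = 0.38423
κ = (pₒ − pₑ)/(1 − pₑ) = (0.67358 − 0.38423)/(1 − 0.38423) = 0.4699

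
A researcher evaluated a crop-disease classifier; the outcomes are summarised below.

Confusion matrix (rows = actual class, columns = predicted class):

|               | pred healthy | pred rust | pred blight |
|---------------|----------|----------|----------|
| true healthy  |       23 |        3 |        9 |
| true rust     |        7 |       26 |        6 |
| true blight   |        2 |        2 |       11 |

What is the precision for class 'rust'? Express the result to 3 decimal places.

0.839

Take TP from the diagonal, FP from the rest of the 'rust' prediction marginal, FN from the rest of the 'rust' actual marginal.
precision = TP/(TP+FP).
rust: TP=26, FP=3+2=5 → 26/31 = 0.8387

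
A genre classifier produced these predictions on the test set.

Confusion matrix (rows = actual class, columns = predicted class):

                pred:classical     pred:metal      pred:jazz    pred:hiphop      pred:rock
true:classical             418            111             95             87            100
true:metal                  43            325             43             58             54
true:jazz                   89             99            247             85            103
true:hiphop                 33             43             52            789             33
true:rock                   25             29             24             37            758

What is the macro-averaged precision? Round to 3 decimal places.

Per-class precision (TP/(TP+FP)):
  classical: TP=418, FP=43+89+33+25=190 → 418/608 = 0.6875
  metal: TP=325, FP=111+99+43+29=282 → 325/607 = 0.5354
  jazz: TP=247, FP=95+43+52+24=214 → 247/461 = 0.5358
  hiphop: TP=789, FP=87+58+85+37=267 → 789/1056 = 0.7472
  rock: TP=758, FP=100+54+103+33=290 → 758/1048 = 0.7233
Macro-precision = mean = (0.6875 + 0.5354 + 0.5358 + 0.7472 + 0.7233) / 5 = 0.646

0.646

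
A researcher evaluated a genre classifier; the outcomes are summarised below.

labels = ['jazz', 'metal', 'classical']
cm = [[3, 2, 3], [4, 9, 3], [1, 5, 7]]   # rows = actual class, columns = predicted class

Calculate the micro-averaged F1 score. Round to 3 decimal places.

0.514

Micro-averaging pools counts across classes: ΣTP=19, ΣFP=18, ΣFN=18.
Micro-F1 score = 2·TP/(2·TP+FP+FN) on pooled counts = 0.514 (equals overall accuracy in single-label multiclass).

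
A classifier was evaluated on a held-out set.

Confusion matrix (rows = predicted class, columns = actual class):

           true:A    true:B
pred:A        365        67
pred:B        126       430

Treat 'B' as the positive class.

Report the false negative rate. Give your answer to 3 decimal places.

FNR = FN/(FN+TP) = 67/(67+430) = 0.135

0.135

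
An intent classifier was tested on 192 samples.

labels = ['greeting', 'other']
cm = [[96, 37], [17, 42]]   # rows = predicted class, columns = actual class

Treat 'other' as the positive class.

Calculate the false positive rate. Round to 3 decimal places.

0.150

FPR = FP/(FP+TN) = 17/(17+96) = 0.150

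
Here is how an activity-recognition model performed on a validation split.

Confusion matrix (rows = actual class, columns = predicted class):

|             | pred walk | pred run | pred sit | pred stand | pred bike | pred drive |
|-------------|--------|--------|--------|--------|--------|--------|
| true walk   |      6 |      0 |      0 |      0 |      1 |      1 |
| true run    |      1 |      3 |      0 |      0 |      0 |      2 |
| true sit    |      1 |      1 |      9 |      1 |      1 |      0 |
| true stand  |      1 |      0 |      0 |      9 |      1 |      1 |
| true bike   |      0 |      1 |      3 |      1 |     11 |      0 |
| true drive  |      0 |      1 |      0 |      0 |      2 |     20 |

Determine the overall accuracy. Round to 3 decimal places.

Accuracy = trace / total = (6+3+9+9+11+20=58) / 78 = 58/78 = 0.744

0.744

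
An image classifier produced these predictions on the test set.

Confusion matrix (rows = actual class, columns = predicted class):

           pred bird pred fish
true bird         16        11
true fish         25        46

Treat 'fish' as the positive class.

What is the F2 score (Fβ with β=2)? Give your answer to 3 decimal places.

Fβ = (1+β²)·TP / ((1+β²)·TP + β²·FN + FP), with β²=4
= 5·46 / (5·46 + 4·25 + 11) = 0.674

0.674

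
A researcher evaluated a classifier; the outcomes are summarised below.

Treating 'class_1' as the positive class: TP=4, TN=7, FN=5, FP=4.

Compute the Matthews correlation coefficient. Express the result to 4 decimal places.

0.0821

MCC = (TP·TN − FP·FN) / √((TP+FP)(TP+FN)(TN+FP)(TN+FN))
Numerator = 4·7 − 4·5 = 8
Denominator = √(8·9·11·12) = √9504 = 97.4885
MCC = 8 / 97.4885 = 0.0821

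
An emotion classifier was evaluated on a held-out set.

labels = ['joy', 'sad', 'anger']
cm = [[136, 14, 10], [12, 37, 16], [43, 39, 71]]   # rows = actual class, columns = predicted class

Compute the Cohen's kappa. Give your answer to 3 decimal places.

Observed agreement pₒ = trace/N = 244/378 = 0.6455
Expected agreement pₑ = Σ (rowᵢ·colᵢ)/N² = (160·191 + 65·90 + 153·97)/378² = 0.3587
κ = (pₒ − pₑ)/(1 − pₑ) = (0.6455 − 0.3587)/(1 − 0.3587) = 0.447

0.447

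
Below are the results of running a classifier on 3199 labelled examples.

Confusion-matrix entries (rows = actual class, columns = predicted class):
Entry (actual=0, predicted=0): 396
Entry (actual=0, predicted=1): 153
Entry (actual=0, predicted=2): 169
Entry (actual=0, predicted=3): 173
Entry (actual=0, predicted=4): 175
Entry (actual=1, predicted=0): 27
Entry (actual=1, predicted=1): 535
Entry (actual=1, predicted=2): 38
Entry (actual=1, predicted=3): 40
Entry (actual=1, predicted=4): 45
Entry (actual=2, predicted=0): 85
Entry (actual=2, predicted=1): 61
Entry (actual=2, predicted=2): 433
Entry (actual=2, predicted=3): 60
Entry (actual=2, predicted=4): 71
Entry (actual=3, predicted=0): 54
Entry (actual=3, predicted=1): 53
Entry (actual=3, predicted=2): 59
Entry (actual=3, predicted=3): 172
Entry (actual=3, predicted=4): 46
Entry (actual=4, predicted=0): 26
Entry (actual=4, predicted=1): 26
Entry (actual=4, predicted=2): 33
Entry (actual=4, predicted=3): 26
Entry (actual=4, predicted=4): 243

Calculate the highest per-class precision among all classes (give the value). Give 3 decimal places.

0.673

Per-class precision (TP/(TP+FP)):
  0: TP=396, FP=27+85+54+26=192 → 396/588 = 0.6735
  1: TP=535, FP=153+61+53+26=293 → 535/828 = 0.6461
  2: TP=433, FP=169+38+59+33=299 → 433/732 = 0.5915
  3: TP=172, FP=173+40+60+26=299 → 172/471 = 0.3652
  4: TP=243, FP=175+45+71+46=337 → 243/580 = 0.4190
Highest is class '0' with precision = 0.673.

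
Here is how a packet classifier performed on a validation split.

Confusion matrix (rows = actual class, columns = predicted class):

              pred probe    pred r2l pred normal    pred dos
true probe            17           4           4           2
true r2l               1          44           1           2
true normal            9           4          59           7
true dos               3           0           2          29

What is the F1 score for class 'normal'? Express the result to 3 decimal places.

0.814

Take TP from the diagonal, FP from the rest of the 'normal' prediction marginal, FN from the rest of the 'normal' actual marginal.
F1 score = 2·TP/(2·TP+FP+FN).
normal: TP=59, FP=4+1+2=7, FN=9+4+7=20 → 118/145 = 0.8138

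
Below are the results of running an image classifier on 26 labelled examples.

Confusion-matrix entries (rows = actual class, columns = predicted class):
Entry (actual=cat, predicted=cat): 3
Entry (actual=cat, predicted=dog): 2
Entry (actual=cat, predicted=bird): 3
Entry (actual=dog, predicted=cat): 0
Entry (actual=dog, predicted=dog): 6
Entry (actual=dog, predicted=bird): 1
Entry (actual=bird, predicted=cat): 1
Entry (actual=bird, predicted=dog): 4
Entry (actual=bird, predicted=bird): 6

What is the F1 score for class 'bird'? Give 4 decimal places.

0.5714

Treat 'bird' as positive and all other classes as negative.
F1 score = 2·TP/(2·TP+FP+FN).
bird: TP=6, FP=3+1=4, FN=1+4=5 → 12/21 = 0.57143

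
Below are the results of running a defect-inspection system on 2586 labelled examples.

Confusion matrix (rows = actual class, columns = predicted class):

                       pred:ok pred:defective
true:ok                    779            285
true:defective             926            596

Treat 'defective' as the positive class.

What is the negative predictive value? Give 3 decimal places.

0.457

NPV = TN/(TN+FN) = 779/(779+926) = 0.457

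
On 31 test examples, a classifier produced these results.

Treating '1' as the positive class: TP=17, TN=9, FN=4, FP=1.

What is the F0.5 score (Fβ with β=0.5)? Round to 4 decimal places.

Fβ = (1+β²)·TP / ((1+β²)·TP + β²·FN + FP), with β²=1/4
= 1.25·17 / (1.25·17 + 0.25·4 + 1) = 0.9140

0.9140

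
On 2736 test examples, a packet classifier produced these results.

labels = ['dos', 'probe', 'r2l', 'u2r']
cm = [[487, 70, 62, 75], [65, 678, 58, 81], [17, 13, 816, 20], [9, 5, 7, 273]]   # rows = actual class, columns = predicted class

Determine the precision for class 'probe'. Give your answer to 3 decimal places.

0.885

precision = TP/(TP+FP).
probe: TP=678, FP=70+13+5=88 → 678/766 = 0.8851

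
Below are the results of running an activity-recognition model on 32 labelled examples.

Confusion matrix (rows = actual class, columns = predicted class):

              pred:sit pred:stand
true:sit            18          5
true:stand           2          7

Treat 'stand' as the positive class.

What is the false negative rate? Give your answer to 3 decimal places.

FNR = FN/(FN+TP) = 2/(2+7) = 0.222

0.222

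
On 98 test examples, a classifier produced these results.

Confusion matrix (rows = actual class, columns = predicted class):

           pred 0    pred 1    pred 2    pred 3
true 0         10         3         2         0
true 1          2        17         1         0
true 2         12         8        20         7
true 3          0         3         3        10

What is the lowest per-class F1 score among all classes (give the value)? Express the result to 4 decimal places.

Per-class F1 score (2·TP/(2·TP+FP+FN)):
  0: TP=10, FP=2+12+0=14, FN=3+2+0=5 → 20/39 = 0.51282
  1: TP=17, FP=3+8+3=14, FN=2+1+0=3 → 34/51 = 0.66667
  2: TP=20, FP=2+1+3=6, FN=12+8+7=27 → 40/73 = 0.54795
  3: TP=10, FP=0+0+7=7, FN=0+3+3=6 → 20/33 = 0.60606
Lowest is class '0' with F1 score = 0.5128.

0.5128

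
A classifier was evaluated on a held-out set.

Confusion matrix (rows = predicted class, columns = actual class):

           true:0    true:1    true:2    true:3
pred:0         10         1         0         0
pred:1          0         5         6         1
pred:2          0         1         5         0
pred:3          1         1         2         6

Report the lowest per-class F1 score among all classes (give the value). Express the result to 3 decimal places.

0.500

Per-class F1 score (2·TP/(2·TP+FP+FN)):
  0: TP=10, FP=1+0+0=1, FN=0+0+1=1 → 20/22 = 0.9091
  1: TP=5, FP=0+6+1=7, FN=1+1+1=3 → 10/20 = 0.5000
  2: TP=5, FP=0+1+0=1, FN=0+6+2=8 → 10/19 = 0.5263
  3: TP=6, FP=1+1+2=4, FN=0+1+0=1 → 12/17 = 0.7059
Lowest is class '1' with F1 score = 0.500.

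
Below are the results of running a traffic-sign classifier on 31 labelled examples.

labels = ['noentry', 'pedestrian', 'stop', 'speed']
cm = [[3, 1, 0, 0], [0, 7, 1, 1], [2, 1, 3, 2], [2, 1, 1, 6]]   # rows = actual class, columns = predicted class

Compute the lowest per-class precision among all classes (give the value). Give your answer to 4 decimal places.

0.4286

Per-class precision (TP/(TP+FP)):
  noentry: TP=3, FP=0+2+2=4 → 3/7 = 0.42857
  pedestrian: TP=7, FP=1+1+1=3 → 7/10 = 0.70000
  stop: TP=3, FP=0+1+1=2 → 3/5 = 0.60000
  speed: TP=6, FP=0+1+2=3 → 6/9 = 0.66667
Lowest is class 'noentry' with precision = 0.4286.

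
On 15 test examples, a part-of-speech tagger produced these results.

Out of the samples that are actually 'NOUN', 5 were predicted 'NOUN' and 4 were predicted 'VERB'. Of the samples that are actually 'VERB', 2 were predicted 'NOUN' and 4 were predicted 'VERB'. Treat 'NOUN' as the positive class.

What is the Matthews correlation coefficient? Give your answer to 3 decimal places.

MCC = (TP·TN − FP·FN) / √((TP+FP)(TP+FN)(TN+FP)(TN+FN))
Numerator = 5·4 − 2·4 = 12
Denominator = √(7·9·6·8) = √3024 = 54.9909
MCC = 12 / 54.9909 = 0.218

0.218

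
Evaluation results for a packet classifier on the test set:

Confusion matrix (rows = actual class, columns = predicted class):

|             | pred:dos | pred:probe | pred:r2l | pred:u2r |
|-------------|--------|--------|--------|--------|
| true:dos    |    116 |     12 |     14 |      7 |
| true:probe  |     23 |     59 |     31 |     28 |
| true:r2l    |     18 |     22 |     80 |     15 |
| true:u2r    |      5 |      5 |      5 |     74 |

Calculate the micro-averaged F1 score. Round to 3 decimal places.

0.640

Micro-averaging pools counts across classes: ΣTP=329, ΣFP=185, ΣFN=185.
Micro-F1 score = 2·TP/(2·TP+FP+FN) on pooled counts = 0.640 (equals overall accuracy in single-label multiclass).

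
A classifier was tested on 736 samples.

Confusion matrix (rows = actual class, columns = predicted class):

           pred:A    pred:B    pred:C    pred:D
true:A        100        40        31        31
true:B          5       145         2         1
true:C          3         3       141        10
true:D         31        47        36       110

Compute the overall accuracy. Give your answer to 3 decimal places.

Accuracy = trace / total = (100+145+141+110=496) / 736 = 496/736 = 0.674

0.674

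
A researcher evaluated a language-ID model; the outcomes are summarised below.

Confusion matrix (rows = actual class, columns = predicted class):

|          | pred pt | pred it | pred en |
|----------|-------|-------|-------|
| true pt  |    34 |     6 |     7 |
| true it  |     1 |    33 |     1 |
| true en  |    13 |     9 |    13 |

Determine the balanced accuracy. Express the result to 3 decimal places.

0.679

Balanced accuracy = mean of per-class recall.
  pt: recall = 34/47 = 0.7234
  it: recall = 33/35 = 0.9429
  en: recall = 13/35 = 0.3714
Mean = (0.7234 + 0.9429 + 0.3714) / 3 = 0.679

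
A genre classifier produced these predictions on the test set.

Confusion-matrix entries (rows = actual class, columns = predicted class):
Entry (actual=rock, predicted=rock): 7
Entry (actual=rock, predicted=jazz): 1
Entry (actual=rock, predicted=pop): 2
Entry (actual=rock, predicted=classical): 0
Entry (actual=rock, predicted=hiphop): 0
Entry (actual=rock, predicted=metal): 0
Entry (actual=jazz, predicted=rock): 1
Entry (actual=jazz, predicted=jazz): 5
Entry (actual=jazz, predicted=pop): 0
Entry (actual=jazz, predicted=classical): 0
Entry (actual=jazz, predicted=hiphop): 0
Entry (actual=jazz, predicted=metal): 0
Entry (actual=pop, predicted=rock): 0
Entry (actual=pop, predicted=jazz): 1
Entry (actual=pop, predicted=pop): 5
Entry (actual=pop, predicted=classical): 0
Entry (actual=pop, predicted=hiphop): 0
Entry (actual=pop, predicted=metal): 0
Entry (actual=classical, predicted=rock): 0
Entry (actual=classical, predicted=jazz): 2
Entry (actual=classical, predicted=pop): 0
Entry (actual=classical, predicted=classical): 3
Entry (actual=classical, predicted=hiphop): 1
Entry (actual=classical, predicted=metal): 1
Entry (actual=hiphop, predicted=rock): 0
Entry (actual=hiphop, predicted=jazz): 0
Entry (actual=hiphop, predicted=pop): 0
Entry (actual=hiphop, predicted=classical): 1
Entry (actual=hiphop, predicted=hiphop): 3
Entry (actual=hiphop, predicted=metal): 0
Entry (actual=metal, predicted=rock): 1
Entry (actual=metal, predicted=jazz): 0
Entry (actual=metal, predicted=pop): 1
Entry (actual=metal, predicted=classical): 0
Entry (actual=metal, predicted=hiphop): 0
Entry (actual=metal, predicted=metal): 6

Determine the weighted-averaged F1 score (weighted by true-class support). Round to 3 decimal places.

0.704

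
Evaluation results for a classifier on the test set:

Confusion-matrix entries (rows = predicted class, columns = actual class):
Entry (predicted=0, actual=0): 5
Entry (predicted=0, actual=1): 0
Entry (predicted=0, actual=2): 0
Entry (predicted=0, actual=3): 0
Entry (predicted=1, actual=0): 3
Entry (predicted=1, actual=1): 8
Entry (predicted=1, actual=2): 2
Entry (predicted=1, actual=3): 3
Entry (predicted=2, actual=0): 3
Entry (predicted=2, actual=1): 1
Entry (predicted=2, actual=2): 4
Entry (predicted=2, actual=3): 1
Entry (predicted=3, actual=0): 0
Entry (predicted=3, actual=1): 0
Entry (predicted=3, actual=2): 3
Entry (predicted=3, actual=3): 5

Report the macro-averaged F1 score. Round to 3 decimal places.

0.574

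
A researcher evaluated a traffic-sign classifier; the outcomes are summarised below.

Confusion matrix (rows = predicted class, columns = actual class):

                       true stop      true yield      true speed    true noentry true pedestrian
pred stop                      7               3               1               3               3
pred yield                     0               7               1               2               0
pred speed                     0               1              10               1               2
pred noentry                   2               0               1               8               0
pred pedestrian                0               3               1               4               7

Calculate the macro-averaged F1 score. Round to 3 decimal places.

0.581

Per-class F1 score (2·TP/(2·TP+FP+FN)):
  stop: TP=7, FP=3+1+3+3=10, FN=0+0+2+0=2 → 14/26 = 0.5385
  yield: TP=7, FP=0+1+2+0=3, FN=3+1+0+3=7 → 14/24 = 0.5833
  speed: TP=10, FP=0+1+1+2=4, FN=1+1+1+1=4 → 20/28 = 0.7143
  noentry: TP=8, FP=2+0+1+0=3, FN=3+2+1+4=10 → 16/29 = 0.5517
  pedestrian: TP=7, FP=0+3+1+4=8, FN=3+0+2+0=5 → 14/27 = 0.5185
Macro-F1 score = mean = (0.5385 + 0.5833 + 0.7143 + 0.5517 + 0.5185) / 5 = 0.581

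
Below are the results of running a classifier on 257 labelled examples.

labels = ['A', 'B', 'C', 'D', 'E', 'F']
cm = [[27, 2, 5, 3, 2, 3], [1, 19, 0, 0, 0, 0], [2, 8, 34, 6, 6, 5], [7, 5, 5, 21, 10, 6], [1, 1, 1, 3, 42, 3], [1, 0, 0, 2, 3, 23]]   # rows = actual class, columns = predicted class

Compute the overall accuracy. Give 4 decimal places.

Accuracy = trace / total = (27+19+34+21+42+23=166) / 257 = 166/257 = 0.6459

0.6459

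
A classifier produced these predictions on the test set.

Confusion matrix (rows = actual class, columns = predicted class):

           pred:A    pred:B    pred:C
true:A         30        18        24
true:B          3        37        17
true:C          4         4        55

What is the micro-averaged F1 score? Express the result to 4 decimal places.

Micro-averaging pools counts across classes: ΣTP=122, ΣFP=70, ΣFN=70.
Micro-F1 score = 2·TP/(2·TP+FP+FN) on pooled counts = 0.6354 (equals overall accuracy in single-label multiclass).

0.6354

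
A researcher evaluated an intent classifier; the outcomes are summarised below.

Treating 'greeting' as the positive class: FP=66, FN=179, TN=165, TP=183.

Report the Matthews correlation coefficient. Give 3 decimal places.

MCC = (TP·TN − FP·FN) / √((TP+FP)(TP+FN)(TN+FP)(TN+FN))
Numerator = 183·165 − 66·179 = 18381
Denominator = √(249·362·231·344) = √7162726032 = 84632.8898
MCC = 18381 / 84632.8898 = 0.217

0.217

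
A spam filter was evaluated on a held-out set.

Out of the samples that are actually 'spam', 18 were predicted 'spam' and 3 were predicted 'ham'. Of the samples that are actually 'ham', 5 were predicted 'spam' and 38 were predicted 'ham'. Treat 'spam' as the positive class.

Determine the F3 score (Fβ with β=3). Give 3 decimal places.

0.849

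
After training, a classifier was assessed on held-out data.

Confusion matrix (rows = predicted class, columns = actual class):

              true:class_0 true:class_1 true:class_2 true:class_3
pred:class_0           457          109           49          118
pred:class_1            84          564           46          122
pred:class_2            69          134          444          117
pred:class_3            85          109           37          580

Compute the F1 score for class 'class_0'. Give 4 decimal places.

0.6401

Take TP from the diagonal, FP from the rest of the 'class_0' prediction marginal, FN from the rest of the 'class_0' actual marginal.
F1 score = 2·TP/(2·TP+FP+FN).
class_0: TP=457, FP=109+49+118=276, FN=84+69+85=238 → 914/1428 = 0.64006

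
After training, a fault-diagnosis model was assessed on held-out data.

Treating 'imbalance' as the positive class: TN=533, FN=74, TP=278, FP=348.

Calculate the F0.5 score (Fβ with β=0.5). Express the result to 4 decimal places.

Fβ = (1+β²)·TP / ((1+β²)·TP + β²·FN + FP), with β²=1/4
= 1.25·278 / (1.25·278 + 0.25·74 + 348) = 0.4867

0.4867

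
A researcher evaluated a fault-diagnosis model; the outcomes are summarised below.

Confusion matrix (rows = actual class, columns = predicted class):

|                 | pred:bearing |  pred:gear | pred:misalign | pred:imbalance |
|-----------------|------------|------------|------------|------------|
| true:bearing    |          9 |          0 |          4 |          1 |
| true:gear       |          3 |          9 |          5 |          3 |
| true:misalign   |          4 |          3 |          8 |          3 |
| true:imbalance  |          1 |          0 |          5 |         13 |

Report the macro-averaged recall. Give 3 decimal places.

Per-class recall (TP/(TP+FN)):
  bearing: TP=9, FN=0+4+1=5 → 9/14 = 0.6429
  gear: TP=9, FN=3+5+3=11 → 9/20 = 0.4500
  misalign: TP=8, FN=4+3+3=10 → 8/18 = 0.4444
  imbalance: TP=13, FN=1+0+5=6 → 13/19 = 0.6842
Macro-recall = mean = (0.6429 + 0.4500 + 0.4444 + 0.6842) / 4 = 0.555

0.555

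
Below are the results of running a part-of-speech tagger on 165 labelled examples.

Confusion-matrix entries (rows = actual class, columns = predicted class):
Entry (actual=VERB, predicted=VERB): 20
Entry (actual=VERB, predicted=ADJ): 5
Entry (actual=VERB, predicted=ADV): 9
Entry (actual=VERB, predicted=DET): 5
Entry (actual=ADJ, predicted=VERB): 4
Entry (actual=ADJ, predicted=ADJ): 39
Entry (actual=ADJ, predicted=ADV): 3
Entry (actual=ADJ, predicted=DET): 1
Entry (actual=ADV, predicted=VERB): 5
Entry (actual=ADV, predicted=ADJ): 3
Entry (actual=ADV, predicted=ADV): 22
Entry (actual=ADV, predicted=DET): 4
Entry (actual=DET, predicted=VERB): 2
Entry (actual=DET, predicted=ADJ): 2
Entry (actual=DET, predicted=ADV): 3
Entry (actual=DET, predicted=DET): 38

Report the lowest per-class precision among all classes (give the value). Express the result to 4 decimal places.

0.5946

Per-class precision (TP/(TP+FP)):
  VERB: TP=20, FP=4+5+2=11 → 20/31 = 0.64516
  ADJ: TP=39, FP=5+3+2=10 → 39/49 = 0.79592
  ADV: TP=22, FP=9+3+3=15 → 22/37 = 0.59459
  DET: TP=38, FP=5+1+4=10 → 38/48 = 0.79167
Lowest is class 'ADV' with precision = 0.5946.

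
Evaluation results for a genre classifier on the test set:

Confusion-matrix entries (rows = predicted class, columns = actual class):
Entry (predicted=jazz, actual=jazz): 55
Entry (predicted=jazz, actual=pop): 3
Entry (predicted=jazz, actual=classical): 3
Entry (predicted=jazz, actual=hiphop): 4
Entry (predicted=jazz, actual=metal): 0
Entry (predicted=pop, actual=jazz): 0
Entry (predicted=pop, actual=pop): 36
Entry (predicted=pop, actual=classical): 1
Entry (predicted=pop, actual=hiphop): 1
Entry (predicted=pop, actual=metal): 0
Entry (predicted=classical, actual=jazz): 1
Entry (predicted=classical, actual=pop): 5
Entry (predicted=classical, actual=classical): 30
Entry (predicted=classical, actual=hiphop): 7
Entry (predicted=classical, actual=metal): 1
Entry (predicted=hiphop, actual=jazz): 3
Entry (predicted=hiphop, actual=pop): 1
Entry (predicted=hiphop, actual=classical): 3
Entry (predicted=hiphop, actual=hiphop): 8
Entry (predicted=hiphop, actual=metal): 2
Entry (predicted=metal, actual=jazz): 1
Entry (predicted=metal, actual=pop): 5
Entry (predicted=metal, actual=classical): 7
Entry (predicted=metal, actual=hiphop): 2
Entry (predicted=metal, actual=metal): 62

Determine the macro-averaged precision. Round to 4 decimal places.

Per-class precision (TP/(TP+FP)):
  jazz: TP=55, FP=3+3+4+0=10 → 55/65 = 0.84615
  pop: TP=36, FP=0+1+1+0=2 → 36/38 = 0.94737
  classical: TP=30, FP=1+5+7+1=14 → 30/44 = 0.68182
  hiphop: TP=8, FP=3+1+3+2=9 → 8/17 = 0.47059
  metal: TP=62, FP=1+5+7+2=15 → 62/77 = 0.80519
Macro-precision = mean = (0.84615 + 0.94737 + 0.68182 + 0.47059 + 0.80519) / 5 = 0.7502

0.7502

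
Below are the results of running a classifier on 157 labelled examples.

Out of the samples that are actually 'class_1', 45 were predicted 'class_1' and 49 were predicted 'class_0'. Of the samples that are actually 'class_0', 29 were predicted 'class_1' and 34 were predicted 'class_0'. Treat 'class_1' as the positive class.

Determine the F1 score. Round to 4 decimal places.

0.5357

Precision = TP/(TP+FP) = 45/74 = 0.6081
Recall = TP/(TP+FN) = 45/94 = 0.4787
F1 = 2·TP/(2·TP+FP+FN) = 90/168 = 0.5357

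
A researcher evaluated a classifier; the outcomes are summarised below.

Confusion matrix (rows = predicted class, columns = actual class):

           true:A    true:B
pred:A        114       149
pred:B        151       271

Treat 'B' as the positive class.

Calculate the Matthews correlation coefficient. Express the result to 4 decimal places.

MCC = (TP·TN − FP·FN) / √((TP+FP)(TP+FN)(TN+FP)(TN+FN))
Numerator = 271·114 − 151·149 = 8395
Denominator = √(422·420·265·263) = √12352741800 = 111142.8891
MCC = 8395 / 111142.8891 = 0.0755

0.0755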